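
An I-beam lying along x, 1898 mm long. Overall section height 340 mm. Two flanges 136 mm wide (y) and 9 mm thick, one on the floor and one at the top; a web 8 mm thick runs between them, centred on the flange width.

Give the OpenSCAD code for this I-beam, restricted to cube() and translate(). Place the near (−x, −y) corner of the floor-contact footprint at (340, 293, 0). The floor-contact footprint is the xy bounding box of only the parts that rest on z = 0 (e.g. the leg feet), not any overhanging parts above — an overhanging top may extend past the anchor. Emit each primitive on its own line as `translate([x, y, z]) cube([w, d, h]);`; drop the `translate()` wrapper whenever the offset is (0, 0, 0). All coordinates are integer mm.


translate([340, 293, 0]) cube([1898, 136, 9]);
translate([340, 357, 9]) cube([1898, 8, 322]);
translate([340, 293, 331]) cube([1898, 136, 9]);


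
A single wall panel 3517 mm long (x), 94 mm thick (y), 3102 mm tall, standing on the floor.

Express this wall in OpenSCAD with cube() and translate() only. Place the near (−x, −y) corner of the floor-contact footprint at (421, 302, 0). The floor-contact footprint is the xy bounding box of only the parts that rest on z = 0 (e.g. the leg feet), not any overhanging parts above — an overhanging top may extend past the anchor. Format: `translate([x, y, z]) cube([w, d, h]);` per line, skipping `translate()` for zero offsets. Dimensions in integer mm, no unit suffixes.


translate([421, 302, 0]) cube([3517, 94, 3102]);


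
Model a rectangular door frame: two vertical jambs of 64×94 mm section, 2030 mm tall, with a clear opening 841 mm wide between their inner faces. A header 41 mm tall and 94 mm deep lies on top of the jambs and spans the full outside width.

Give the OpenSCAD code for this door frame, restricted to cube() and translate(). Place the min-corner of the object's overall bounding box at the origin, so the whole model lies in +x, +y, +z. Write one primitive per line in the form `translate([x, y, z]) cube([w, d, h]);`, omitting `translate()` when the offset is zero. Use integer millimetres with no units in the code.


cube([64, 94, 2030]);
translate([905, 0, 0]) cube([64, 94, 2030]);
translate([0, 0, 2030]) cube([969, 94, 41]);


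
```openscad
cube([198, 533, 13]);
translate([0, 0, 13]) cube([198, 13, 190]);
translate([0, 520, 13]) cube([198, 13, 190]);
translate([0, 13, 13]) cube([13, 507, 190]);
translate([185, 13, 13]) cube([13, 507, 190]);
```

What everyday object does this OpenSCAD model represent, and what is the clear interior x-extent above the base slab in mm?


An open box. The internal width is 172 mm.

A 198×533 base slab with four walls standing on it — an open box. The base is 198 mm wide and the walls are 13 mm thick, so the internal width is 198 − 2 × 13 = 172 mm.


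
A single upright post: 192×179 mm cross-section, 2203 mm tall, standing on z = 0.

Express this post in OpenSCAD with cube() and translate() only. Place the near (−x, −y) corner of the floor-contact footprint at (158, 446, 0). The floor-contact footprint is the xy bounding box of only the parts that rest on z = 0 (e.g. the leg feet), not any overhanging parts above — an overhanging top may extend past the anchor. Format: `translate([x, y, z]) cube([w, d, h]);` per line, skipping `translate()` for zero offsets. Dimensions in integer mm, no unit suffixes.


translate([158, 446, 0]) cube([192, 179, 2203]);


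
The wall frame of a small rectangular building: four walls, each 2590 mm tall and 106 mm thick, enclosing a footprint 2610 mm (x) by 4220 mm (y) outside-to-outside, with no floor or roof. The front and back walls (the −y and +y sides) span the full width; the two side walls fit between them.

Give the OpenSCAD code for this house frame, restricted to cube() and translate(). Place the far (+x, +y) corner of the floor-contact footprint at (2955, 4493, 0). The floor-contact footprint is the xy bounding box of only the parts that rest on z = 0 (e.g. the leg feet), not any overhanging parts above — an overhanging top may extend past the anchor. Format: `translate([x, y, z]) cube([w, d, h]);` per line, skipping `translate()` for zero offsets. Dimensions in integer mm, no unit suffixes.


translate([345, 273, 0]) cube([2610, 106, 2590]);
translate([345, 4387, 0]) cube([2610, 106, 2590]);
translate([345, 379, 0]) cube([106, 4008, 2590]);
translate([2849, 379, 0]) cube([106, 4008, 2590]);


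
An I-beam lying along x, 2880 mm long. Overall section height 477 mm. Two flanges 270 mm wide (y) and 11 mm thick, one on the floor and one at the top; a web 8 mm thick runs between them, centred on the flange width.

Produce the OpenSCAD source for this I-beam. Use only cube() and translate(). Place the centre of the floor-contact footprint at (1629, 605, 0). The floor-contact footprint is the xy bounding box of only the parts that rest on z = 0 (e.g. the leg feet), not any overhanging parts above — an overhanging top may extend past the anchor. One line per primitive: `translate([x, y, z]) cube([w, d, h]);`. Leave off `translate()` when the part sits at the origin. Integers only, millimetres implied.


translate([189, 470, 0]) cube([2880, 270, 11]);
translate([189, 601, 11]) cube([2880, 8, 455]);
translate([189, 470, 466]) cube([2880, 270, 11]);


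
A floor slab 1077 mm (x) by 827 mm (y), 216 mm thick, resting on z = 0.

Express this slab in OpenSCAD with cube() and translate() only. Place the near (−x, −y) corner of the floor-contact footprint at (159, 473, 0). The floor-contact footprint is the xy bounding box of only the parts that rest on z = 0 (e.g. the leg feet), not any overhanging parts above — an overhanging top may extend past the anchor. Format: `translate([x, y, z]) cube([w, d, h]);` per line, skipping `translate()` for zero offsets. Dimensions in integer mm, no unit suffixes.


translate([159, 473, 0]) cube([1077, 827, 216]);


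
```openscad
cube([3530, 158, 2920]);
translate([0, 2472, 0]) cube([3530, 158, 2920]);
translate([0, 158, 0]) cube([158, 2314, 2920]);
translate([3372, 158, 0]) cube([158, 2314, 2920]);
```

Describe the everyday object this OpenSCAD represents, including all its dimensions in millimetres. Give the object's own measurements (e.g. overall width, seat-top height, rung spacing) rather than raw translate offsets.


The wall frame of a small rectangular building: four walls, each 2920 mm tall and 158 mm thick, enclosing a footprint 3530 mm (x) by 2630 mm (y) outside-to-outside, with no floor or roof. The front and back walls (the −y and +y sides) span the full width; the two side walls fit between them.


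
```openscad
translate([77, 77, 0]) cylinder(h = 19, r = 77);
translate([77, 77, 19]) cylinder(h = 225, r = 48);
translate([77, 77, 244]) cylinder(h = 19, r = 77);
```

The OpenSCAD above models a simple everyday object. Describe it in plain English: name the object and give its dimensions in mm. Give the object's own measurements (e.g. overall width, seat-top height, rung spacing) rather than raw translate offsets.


A spool: two coaxial disc flanges of radius 77 mm and thickness 19 mm, joined by a core cylinder of radius 48 mm and height 225 mm. The lower flange rests on z = 0 and the three cylinders share a vertical axis.


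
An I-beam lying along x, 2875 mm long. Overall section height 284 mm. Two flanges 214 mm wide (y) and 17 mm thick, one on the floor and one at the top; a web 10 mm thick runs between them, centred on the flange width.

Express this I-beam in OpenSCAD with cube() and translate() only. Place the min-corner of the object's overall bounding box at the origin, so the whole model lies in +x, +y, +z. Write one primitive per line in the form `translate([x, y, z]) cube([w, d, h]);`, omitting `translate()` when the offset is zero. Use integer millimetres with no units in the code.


cube([2875, 214, 17]);
translate([0, 102, 17]) cube([2875, 10, 250]);
translate([0, 0, 267]) cube([2875, 214, 17]);


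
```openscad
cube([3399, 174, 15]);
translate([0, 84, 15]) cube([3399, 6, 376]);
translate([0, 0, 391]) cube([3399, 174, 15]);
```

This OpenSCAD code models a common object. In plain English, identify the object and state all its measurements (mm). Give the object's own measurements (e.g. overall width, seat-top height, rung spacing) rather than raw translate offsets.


An I-beam lying along x, 3399 mm long. Overall section height 406 mm. Two flanges 174 mm wide (y) and 15 mm thick, one on the floor and one at the top; a web 6 mm thick runs between them, centred on the flange width.


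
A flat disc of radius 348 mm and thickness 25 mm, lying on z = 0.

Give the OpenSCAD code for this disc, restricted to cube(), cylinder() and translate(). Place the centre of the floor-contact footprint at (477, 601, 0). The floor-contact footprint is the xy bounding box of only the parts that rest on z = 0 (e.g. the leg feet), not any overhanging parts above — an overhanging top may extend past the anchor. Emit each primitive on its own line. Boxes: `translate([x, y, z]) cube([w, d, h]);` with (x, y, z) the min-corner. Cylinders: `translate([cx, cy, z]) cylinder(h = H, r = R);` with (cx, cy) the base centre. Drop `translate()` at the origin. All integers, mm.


translate([477, 601, 0]) cylinder(h = 25, r = 348);


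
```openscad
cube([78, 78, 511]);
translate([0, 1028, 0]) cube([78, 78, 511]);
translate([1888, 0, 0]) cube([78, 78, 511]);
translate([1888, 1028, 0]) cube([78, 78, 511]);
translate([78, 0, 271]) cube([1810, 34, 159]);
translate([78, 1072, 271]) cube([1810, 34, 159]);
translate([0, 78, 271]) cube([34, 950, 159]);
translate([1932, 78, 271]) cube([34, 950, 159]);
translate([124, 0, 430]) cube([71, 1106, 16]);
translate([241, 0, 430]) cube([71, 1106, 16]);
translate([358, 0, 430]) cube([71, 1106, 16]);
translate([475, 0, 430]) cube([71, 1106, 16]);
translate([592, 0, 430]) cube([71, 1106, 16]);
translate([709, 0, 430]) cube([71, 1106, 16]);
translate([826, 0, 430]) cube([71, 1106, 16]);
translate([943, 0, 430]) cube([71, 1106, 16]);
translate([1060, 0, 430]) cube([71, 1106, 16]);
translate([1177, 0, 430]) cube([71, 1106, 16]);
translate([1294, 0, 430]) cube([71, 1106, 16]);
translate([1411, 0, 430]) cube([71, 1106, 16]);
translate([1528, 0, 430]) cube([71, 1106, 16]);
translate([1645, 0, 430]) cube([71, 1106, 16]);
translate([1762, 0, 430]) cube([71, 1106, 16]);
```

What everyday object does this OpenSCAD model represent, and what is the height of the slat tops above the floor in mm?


A bed frame. The slat-top height is 446 mm.

Four posts, four rails, and a row of slats — a bed frame. Slats sit on the rails at z = 271 + 159 = 430; with slat thickness 16, the top is 446 mm.


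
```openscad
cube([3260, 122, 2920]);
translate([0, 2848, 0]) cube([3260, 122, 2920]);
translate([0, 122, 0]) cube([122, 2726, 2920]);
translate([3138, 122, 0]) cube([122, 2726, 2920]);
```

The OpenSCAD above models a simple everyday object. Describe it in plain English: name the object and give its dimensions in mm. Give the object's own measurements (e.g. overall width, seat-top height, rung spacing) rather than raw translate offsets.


The wall frame of a small rectangular building: four walls, each 2920 mm tall and 122 mm thick, enclosing a footprint 3260 mm (x) by 2970 mm (y) outside-to-outside, with no floor or roof. The front and back walls (the −y and +y sides) span the full width; the two side walls fit between them.


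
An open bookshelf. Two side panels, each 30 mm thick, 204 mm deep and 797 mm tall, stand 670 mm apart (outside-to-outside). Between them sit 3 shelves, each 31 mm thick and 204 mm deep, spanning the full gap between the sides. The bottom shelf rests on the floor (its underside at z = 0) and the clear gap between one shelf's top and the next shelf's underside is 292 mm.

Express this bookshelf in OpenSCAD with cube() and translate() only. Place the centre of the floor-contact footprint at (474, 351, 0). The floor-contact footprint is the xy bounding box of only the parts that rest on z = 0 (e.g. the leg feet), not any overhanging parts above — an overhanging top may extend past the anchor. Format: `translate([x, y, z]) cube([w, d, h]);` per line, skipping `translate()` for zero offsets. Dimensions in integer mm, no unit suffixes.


translate([139, 249, 0]) cube([30, 204, 797]);
translate([779, 249, 0]) cube([30, 204, 797]);
translate([169, 249, 0]) cube([610, 204, 31]);
translate([169, 249, 323]) cube([610, 204, 31]);
translate([169, 249, 646]) cube([610, 204, 31]);


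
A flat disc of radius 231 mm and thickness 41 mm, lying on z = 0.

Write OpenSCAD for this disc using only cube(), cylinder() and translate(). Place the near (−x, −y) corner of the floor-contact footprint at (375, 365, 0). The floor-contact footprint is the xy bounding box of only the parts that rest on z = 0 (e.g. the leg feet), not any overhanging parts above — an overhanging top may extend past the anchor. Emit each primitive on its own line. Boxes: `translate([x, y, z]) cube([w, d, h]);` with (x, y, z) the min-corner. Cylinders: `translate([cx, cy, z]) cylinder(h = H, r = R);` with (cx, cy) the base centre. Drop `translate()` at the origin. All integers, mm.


translate([606, 596, 0]) cylinder(h = 41, r = 231);


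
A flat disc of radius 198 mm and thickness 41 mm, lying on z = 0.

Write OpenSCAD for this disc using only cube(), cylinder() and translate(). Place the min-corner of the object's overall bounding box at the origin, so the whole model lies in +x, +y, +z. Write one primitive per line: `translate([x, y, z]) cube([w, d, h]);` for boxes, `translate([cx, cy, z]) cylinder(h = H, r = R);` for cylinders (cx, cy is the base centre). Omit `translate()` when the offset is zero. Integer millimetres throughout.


translate([198, 198, 0]) cylinder(h = 41, r = 198);


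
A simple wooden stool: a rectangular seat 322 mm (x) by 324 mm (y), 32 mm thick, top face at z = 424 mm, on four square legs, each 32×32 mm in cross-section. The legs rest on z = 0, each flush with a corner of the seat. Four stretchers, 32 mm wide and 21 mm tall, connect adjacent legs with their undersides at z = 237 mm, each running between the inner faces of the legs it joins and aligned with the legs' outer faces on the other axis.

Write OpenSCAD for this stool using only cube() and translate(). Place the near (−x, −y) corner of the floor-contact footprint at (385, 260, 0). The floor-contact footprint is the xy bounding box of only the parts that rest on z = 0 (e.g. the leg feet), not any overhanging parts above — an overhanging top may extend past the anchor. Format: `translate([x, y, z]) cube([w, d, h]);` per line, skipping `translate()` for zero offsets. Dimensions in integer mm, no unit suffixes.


translate([385, 260, 392]) cube([322, 324, 32]);
translate([385, 260, 0]) cube([32, 32, 392]);
translate([675, 260, 0]) cube([32, 32, 392]);
translate([385, 552, 0]) cube([32, 32, 392]);
translate([675, 552, 0]) cube([32, 32, 392]);
translate([417, 260, 237]) cube([258, 32, 21]);
translate([417, 552, 237]) cube([258, 32, 21]);
translate([385, 292, 237]) cube([32, 260, 21]);
translate([675, 292, 237]) cube([32, 260, 21]);


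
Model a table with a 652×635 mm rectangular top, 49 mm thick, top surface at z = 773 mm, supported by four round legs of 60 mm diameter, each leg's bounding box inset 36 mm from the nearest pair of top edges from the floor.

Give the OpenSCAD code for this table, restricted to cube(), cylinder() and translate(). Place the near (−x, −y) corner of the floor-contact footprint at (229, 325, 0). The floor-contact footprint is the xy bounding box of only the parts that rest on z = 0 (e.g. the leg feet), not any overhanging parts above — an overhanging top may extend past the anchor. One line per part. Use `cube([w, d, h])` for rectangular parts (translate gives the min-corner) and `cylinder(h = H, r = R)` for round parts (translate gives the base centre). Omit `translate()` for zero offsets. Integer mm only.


// leg_h = 773 - 49 = 724
translate([193, 289, 724]) cube([652, 635, 49]);
translate([259, 355, 0]) cylinder(h = 724, r = 30);
translate([779, 355, 0]) cylinder(h = 724, r = 30);
translate([259, 858, 0]) cylinder(h = 724, r = 30);
translate([779, 858, 0]) cylinder(h = 724, r = 30);


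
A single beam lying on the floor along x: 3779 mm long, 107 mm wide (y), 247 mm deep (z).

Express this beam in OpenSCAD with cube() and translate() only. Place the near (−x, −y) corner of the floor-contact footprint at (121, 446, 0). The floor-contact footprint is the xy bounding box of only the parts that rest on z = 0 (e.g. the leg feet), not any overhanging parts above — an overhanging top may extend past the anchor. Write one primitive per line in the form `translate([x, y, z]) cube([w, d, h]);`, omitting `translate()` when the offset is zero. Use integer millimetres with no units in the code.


translate([121, 446, 0]) cube([3779, 107, 247]);


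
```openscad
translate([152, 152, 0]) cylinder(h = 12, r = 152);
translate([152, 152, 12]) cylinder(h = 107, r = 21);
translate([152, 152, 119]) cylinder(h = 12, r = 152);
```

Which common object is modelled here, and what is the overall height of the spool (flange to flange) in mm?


A spool. The overall height is 131 mm.

Three coaxial cylinders, large–small–large — a spool. Two 12 mm flanges and a 107 mm core give 12 + 107 + 12 = 131 mm.


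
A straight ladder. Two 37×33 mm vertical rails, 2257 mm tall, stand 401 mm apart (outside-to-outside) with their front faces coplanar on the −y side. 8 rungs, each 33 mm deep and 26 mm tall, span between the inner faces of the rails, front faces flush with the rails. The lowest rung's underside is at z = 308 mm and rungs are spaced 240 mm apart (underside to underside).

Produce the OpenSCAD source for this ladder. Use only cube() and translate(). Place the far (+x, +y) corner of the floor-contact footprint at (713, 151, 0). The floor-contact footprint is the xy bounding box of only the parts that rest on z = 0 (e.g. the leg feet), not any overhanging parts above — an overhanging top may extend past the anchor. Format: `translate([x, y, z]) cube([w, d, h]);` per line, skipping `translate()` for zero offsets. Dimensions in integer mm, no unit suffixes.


translate([312, 118, 0]) cube([37, 33, 2257]);
translate([676, 118, 0]) cube([37, 33, 2257]);
translate([349, 118, 308]) cube([327, 33, 26]);
translate([349, 118, 548]) cube([327, 33, 26]);
translate([349, 118, 788]) cube([327, 33, 26]);
translate([349, 118, 1028]) cube([327, 33, 26]);
translate([349, 118, 1268]) cube([327, 33, 26]);
translate([349, 118, 1508]) cube([327, 33, 26]);
translate([349, 118, 1748]) cube([327, 33, 26]);
translate([349, 118, 1988]) cube([327, 33, 26]);


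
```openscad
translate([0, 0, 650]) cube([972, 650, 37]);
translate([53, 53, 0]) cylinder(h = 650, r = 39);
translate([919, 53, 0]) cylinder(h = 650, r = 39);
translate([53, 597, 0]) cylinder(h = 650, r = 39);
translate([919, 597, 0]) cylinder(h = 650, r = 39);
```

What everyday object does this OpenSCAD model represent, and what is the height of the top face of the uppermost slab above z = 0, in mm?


A table. The table height is 687 mm.

A 972×650×37 slab sits at z = 650 on four Ø78 mm round legs — a table. The top surface is at 650 + 37 = 687 mm.


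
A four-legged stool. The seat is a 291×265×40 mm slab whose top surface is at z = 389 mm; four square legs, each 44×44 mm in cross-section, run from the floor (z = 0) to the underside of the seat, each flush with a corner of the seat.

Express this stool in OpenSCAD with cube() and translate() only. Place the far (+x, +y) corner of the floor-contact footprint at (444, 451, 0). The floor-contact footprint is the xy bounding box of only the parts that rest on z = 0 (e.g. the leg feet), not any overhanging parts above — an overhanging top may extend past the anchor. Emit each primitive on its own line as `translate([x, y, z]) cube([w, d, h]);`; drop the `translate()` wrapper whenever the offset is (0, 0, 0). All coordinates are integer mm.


translate([153, 186, 349]) cube([291, 265, 40]);
translate([153, 186, 0]) cube([44, 44, 349]);
translate([400, 186, 0]) cube([44, 44, 349]);
translate([153, 407, 0]) cube([44, 44, 349]);
translate([400, 407, 0]) cube([44, 44, 349]);


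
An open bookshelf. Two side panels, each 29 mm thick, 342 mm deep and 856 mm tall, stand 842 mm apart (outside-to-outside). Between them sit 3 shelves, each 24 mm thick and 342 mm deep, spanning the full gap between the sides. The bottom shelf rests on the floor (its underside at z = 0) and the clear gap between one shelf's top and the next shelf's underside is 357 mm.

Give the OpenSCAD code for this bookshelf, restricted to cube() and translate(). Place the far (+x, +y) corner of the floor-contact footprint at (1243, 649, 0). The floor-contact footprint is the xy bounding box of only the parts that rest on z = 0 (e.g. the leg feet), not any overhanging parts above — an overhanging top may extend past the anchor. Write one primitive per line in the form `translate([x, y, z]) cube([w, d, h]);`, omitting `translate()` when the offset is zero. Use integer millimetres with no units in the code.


translate([401, 307, 0]) cube([29, 342, 856]);
translate([1214, 307, 0]) cube([29, 342, 856]);
translate([430, 307, 0]) cube([784, 342, 24]);
translate([430, 307, 381]) cube([784, 342, 24]);
translate([430, 307, 762]) cube([784, 342, 24]);


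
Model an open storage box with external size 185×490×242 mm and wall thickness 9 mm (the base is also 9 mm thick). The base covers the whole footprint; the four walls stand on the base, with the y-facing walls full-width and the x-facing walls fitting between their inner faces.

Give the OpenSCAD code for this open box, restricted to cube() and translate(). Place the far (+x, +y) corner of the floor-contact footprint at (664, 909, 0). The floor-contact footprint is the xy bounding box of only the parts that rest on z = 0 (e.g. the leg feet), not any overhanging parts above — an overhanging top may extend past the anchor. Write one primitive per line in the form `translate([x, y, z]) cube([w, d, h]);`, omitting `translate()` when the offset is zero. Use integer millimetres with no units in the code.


translate([479, 419, 0]) cube([185, 490, 9]);
translate([479, 419, 9]) cube([185, 9, 233]);
translate([479, 900, 9]) cube([185, 9, 233]);
translate([479, 428, 9]) cube([9, 472, 233]);
translate([655, 428, 9]) cube([9, 472, 233]);


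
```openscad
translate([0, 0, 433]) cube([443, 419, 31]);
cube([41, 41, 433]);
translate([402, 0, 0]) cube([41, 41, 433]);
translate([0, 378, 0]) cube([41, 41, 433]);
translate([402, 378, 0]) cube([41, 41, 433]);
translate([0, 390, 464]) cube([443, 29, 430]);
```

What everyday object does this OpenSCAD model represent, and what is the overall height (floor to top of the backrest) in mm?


A chair. The overall height is 894 mm.

A slab on four corner posts with a tall panel at the back — a chair. The seat slab sits at z = 433 with thickness 31, and the 430 mm backrest starts at the seat top, so the overall height is 433 + 31 + 430 = 894 mm.


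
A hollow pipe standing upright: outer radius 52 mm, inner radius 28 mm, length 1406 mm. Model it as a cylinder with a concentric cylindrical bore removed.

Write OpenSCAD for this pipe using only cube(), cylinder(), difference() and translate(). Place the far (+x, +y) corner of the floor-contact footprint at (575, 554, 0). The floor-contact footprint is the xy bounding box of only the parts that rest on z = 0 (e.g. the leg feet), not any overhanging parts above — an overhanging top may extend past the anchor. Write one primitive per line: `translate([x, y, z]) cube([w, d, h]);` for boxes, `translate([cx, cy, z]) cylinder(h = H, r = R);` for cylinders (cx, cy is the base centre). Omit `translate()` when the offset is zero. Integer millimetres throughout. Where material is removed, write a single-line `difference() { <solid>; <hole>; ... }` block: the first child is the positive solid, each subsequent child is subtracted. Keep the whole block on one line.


difference() { translate([523, 502, 0]) cylinder(h = 1406, r = 52); translate([523, 502, 0]) cylinder(h = 1406, r = 28); }


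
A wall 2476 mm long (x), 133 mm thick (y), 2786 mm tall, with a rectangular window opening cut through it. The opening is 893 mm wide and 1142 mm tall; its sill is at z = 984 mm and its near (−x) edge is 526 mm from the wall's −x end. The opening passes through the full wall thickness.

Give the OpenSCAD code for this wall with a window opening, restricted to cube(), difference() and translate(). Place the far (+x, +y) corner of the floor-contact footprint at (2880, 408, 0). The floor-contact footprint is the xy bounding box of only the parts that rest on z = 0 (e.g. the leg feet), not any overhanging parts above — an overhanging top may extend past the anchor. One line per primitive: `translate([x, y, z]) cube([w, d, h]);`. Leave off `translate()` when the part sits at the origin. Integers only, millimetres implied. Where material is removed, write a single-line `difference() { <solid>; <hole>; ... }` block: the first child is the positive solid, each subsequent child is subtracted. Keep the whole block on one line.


difference() { translate([404, 275, 0]) cube([2476, 133, 2786]); translate([930, 275, 984]) cube([893, 133, 1142]); }


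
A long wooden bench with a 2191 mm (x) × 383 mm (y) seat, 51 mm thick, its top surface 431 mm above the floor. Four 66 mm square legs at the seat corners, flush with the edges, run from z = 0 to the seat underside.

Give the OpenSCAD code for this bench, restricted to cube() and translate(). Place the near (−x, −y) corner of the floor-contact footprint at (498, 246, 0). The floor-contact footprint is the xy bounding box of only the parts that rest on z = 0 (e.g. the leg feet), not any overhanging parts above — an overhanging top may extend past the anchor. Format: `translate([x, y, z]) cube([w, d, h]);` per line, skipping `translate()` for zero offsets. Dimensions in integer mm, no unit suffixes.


translate([498, 246, 380]) cube([2191, 383, 51]);
translate([498, 246, 0]) cube([66, 66, 380]);
translate([498, 563, 0]) cube([66, 66, 380]);
translate([2623, 246, 0]) cube([66, 66, 380]);
translate([2623, 563, 0]) cube([66, 66, 380]);


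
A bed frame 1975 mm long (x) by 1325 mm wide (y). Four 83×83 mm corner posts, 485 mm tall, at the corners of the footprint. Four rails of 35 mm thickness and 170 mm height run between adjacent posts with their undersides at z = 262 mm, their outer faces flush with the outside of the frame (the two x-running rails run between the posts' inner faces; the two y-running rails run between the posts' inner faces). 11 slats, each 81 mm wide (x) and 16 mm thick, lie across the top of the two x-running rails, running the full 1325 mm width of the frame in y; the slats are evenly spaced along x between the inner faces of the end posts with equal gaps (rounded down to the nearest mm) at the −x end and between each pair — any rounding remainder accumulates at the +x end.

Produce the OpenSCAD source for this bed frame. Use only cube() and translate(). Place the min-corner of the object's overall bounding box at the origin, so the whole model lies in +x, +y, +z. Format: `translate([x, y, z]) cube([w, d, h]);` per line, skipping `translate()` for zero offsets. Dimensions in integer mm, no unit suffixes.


cube([83, 83, 485]);
translate([0, 1242, 0]) cube([83, 83, 485]);
translate([1892, 0, 0]) cube([83, 83, 485]);
translate([1892, 1242, 0]) cube([83, 83, 485]);
translate([83, 0, 262]) cube([1809, 35, 170]);
translate([83, 1290, 262]) cube([1809, 35, 170]);
translate([0, 83, 262]) cube([35, 1159, 170]);
translate([1940, 83, 262]) cube([35, 1159, 170]);
translate([159, 0, 432]) cube([81, 1325, 16]);
translate([316, 0, 432]) cube([81, 1325, 16]);
translate([473, 0, 432]) cube([81, 1325, 16]);
translate([630, 0, 432]) cube([81, 1325, 16]);
translate([787, 0, 432]) cube([81, 1325, 16]);
translate([944, 0, 432]) cube([81, 1325, 16]);
translate([1101, 0, 432]) cube([81, 1325, 16]);
translate([1258, 0, 432]) cube([81, 1325, 16]);
translate([1415, 0, 432]) cube([81, 1325, 16]);
translate([1572, 0, 432]) cube([81, 1325, 16]);
translate([1729, 0, 432]) cube([81, 1325, 16]);


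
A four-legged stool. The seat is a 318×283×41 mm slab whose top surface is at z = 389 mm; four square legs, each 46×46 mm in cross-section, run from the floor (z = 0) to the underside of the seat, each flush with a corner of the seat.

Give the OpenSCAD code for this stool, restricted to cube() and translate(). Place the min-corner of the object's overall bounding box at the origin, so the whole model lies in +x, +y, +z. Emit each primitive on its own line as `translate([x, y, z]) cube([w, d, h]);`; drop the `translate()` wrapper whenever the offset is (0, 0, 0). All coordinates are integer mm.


translate([0, 0, 348]) cube([318, 283, 41]);
cube([46, 46, 348]);
translate([272, 0, 0]) cube([46, 46, 348]);
translate([0, 237, 0]) cube([46, 46, 348]);
translate([272, 237, 0]) cube([46, 46, 348]);


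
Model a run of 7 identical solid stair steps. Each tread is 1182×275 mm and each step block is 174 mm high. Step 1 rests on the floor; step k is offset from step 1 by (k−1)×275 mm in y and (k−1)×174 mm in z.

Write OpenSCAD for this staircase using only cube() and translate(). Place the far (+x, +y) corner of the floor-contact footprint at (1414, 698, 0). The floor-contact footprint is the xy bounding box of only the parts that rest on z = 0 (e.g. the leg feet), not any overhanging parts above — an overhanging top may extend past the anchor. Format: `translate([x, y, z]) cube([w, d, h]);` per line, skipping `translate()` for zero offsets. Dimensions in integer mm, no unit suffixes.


translate([232, 423, 0]) cube([1182, 275, 174]);
translate([232, 698, 174]) cube([1182, 275, 174]);
translate([232, 973, 348]) cube([1182, 275, 174]);
translate([232, 1248, 522]) cube([1182, 275, 174]);
translate([232, 1523, 696]) cube([1182, 275, 174]);
translate([232, 1798, 870]) cube([1182, 275, 174]);
translate([232, 2073, 1044]) cube([1182, 275, 174]);


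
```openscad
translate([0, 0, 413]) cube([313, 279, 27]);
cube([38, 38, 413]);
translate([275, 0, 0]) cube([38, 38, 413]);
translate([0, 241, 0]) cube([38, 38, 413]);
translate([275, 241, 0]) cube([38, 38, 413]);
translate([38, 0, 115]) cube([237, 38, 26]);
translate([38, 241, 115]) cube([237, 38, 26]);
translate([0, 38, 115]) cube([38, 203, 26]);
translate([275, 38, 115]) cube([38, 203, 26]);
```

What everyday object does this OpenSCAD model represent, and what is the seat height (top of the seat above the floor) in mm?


A stool. The seat height is 440 mm.

A 313×279×27 slab at z = 413 on four corner posts — a stool. The seat top is 413 + 27 = 440 mm.


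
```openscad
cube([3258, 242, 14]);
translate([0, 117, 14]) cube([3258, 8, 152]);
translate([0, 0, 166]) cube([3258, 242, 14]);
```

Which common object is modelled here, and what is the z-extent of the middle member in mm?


An I-beam. The web height is 152 mm.

Two wide flanges with a thin centred web — an I-beam. Overall 180 mm minus two 14 mm flanges gives a web of 180 − 2·14 = 152 mm.


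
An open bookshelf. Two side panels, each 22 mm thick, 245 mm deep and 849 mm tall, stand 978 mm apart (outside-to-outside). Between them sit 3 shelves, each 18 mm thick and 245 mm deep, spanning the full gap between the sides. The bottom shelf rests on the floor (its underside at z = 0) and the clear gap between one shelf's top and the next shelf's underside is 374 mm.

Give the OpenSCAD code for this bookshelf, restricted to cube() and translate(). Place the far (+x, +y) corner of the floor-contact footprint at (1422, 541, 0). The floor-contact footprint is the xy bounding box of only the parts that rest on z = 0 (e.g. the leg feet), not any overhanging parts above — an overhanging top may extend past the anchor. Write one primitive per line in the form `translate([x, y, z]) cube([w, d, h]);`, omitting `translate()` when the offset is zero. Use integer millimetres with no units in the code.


translate([444, 296, 0]) cube([22, 245, 849]);
translate([1400, 296, 0]) cube([22, 245, 849]);
translate([466, 296, 0]) cube([934, 245, 18]);
translate([466, 296, 392]) cube([934, 245, 18]);
translate([466, 296, 784]) cube([934, 245, 18]);


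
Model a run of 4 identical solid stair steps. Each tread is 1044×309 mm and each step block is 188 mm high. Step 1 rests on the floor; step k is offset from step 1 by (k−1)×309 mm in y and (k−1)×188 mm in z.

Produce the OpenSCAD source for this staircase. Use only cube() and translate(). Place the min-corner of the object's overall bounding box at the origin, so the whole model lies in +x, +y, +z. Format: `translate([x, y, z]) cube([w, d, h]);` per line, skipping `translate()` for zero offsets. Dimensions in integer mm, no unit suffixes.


cube([1044, 309, 188]);
translate([0, 309, 188]) cube([1044, 309, 188]);
translate([0, 618, 376]) cube([1044, 309, 188]);
translate([0, 927, 564]) cube([1044, 309, 188]);


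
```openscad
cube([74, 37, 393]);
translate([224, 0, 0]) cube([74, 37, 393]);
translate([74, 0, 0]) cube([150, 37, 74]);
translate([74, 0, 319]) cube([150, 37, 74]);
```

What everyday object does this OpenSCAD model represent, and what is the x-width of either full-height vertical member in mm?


A picture frame. The border width is 74 mm.

Four thin pieces enclosing a rectangular opening — a picture frame. The two full-height stiles are 393 mm tall; the top rail sits at z = 319 and is 74 mm tall, so the border above the opening is 393 − 319 = 74 mm, matching the stile x-width.


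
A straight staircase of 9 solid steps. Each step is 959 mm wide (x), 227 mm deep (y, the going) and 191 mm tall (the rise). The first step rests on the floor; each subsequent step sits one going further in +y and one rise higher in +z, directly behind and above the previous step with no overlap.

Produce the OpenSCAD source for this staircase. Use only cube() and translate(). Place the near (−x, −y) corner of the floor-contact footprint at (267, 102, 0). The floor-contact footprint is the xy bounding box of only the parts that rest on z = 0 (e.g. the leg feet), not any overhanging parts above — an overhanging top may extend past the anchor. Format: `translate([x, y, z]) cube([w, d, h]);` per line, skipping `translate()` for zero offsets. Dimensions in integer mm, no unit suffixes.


translate([267, 102, 0]) cube([959, 227, 191]);
translate([267, 329, 191]) cube([959, 227, 191]);
translate([267, 556, 382]) cube([959, 227, 191]);
translate([267, 783, 573]) cube([959, 227, 191]);
translate([267, 1010, 764]) cube([959, 227, 191]);
translate([267, 1237, 955]) cube([959, 227, 191]);
translate([267, 1464, 1146]) cube([959, 227, 191]);
translate([267, 1691, 1337]) cube([959, 227, 191]);
translate([267, 1918, 1528]) cube([959, 227, 191]);


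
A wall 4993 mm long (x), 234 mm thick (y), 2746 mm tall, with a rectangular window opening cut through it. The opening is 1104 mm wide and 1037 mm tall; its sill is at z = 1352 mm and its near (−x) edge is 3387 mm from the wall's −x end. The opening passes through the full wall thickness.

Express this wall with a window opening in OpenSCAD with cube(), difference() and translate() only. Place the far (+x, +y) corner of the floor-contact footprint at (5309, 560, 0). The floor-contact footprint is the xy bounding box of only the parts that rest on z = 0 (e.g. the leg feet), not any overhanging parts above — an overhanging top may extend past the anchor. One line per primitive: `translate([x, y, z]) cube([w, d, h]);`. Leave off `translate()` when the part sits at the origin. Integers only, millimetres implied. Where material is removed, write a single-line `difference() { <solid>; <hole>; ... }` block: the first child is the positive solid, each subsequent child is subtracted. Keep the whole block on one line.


difference() { translate([316, 326, 0]) cube([4993, 234, 2746]); translate([3703, 326, 1352]) cube([1104, 234, 1037]); }


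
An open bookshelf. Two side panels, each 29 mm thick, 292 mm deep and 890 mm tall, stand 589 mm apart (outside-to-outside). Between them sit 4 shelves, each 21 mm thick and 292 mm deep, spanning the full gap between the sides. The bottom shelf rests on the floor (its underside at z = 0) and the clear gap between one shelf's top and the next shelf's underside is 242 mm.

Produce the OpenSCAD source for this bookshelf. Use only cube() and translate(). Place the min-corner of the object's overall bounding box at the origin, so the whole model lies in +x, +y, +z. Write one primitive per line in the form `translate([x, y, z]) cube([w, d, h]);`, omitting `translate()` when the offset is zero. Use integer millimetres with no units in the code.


cube([29, 292, 890]);
translate([560, 0, 0]) cube([29, 292, 890]);
translate([29, 0, 0]) cube([531, 292, 21]);
translate([29, 0, 263]) cube([531, 292, 21]);
translate([29, 0, 526]) cube([531, 292, 21]);
translate([29, 0, 789]) cube([531, 292, 21]);


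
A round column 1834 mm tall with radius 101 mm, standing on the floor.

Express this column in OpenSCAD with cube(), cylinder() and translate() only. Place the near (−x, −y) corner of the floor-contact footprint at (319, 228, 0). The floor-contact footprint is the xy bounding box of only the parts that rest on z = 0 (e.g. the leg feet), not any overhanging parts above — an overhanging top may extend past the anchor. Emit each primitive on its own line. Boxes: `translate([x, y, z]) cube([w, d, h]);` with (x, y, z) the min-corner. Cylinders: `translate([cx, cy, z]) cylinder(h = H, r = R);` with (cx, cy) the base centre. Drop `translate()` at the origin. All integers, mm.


translate([420, 329, 0]) cylinder(h = 1834, r = 101);


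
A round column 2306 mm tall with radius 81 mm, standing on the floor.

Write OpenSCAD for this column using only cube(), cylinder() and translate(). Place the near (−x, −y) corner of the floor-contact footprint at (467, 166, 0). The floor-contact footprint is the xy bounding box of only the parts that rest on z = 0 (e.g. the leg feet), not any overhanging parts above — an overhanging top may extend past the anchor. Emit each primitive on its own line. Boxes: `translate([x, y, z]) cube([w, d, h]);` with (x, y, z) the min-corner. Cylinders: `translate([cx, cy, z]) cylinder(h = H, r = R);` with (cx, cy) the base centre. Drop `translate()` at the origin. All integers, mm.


translate([548, 247, 0]) cylinder(h = 2306, r = 81);


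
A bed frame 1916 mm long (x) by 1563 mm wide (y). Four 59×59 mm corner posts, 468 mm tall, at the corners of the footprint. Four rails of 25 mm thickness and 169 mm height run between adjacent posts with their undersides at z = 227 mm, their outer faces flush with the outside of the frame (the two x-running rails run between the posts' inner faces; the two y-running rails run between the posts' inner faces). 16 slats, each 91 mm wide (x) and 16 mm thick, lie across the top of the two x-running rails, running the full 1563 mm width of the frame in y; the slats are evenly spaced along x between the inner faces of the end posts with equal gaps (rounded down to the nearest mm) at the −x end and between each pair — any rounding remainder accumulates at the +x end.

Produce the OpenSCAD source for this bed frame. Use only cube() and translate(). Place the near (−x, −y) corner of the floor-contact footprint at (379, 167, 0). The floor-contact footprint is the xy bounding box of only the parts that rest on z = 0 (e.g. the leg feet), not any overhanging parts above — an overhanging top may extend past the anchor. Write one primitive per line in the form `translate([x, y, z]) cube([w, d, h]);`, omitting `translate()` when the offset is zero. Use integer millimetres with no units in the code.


// slat z = rail_z + rail_h = 227 + 169 = 396
// slat gap = ⌊(1798 − 16·91) / 17⌋ = 20
translate([379, 167, 0]) cube([59, 59, 468]);
translate([379, 1671, 0]) cube([59, 59, 468]);
translate([2236, 167, 0]) cube([59, 59, 468]);
translate([2236, 1671, 0]) cube([59, 59, 468]);
translate([438, 167, 227]) cube([1798, 25, 169]);
translate([438, 1705, 227]) cube([1798, 25, 169]);
translate([379, 226, 227]) cube([25, 1445, 169]);
translate([2270, 226, 227]) cube([25, 1445, 169]);
translate([458, 167, 396]) cube([91, 1563, 16]);
translate([569, 167, 396]) cube([91, 1563, 16]);
translate([680, 167, 396]) cube([91, 1563, 16]);
translate([791, 167, 396]) cube([91, 1563, 16]);
translate([902, 167, 396]) cube([91, 1563, 16]);
translate([1013, 167, 396]) cube([91, 1563, 16]);
translate([1124, 167, 396]) cube([91, 1563, 16]);
translate([1235, 167, 396]) cube([91, 1563, 16]);
translate([1346, 167, 396]) cube([91, 1563, 16]);
translate([1457, 167, 396]) cube([91, 1563, 16]);
translate([1568, 167, 396]) cube([91, 1563, 16]);
translate([1679, 167, 396]) cube([91, 1563, 16]);
translate([1790, 167, 396]) cube([91, 1563, 16]);
translate([1901, 167, 396]) cube([91, 1563, 16]);
translate([2012, 167, 396]) cube([91, 1563, 16]);
translate([2123, 167, 396]) cube([91, 1563, 16]);
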